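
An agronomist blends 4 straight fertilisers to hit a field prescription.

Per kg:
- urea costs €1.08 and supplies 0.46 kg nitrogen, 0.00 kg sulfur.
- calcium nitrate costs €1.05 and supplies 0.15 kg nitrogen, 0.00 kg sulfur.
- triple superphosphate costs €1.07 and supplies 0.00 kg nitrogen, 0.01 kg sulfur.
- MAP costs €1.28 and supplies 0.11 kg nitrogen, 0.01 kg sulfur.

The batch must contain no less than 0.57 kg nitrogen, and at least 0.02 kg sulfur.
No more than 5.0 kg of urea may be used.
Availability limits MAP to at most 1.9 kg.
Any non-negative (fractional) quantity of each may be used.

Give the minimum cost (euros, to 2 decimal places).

€3.39

Let x1 = kg of urea, x2 = kg of calcium nitrate, x3 = kg of triple superphosphate, x4 = kg of MAP.
Minimise 1.08x1 + 1.05x2 + 1.07x3 + 1.28x4 s.t.:
  0.46x1 + 0.15x2 + 0.11x4 ≥ 0.57   (nitrogen)
  0.01x3 + 0.01x4 ≥ 0.02   (sulfur)
  x1 ≤ 5
  x4 ≤ 1.9
  x1, x2, x3, x4 ≥ 0.
The minimum-cost mix takes nothing from calcium nitrate — only urea, triple superphosphate, MAP. There the nitrogen, sulfur, the MAP cap constraints are tight.
That vertex is x1 = 0.7848, x3 = 0.1, x4 = 1.9.
Total cost: 1.08·0.7848 + 1.07·0.1 + 1.28·1.9 = 3.3866.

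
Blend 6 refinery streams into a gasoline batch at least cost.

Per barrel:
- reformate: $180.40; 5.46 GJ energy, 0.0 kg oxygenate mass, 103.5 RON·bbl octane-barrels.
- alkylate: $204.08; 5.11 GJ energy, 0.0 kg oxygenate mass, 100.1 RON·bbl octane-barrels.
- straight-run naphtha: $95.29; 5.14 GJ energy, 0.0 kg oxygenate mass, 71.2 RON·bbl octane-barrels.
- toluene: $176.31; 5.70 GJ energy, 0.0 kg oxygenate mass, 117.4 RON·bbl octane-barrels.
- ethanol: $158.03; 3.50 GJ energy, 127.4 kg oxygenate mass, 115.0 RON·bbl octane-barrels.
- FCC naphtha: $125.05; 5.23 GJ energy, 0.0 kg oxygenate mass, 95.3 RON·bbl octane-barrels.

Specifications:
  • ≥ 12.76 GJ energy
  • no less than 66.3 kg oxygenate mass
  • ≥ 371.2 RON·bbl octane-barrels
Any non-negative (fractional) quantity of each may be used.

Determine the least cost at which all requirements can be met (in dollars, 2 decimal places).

$490.79

Let x1 = barrels of reformate, x2 = barrels of alkylate, x3 = barrels of straight-run naphtha, x4 = barrels of toluene, x5 = barrels of ethanol, x6 = barrels of FCC naphtha.
min 180.4x1 + 204.08x2 + 95.29x3 + 176.31x4 + 158.03x5 + 125.05x6 s.t.:
  5.46x1 + 5.11x2 + 5.14x3 + 5.7x4 + 3.5x5 + 5.23x6 ≥ 12.76   (energy)
  127.4x5 ≥ 66.3   (oxygenate mass)
  103.5x1 + 100.1x2 + 71.2x3 + 117.4x4 + 115x5 + 95.3x6 ≥ 371.2   (octane-barrels)
  x1, x2, x3, x4, x5, x6 ≥ 0.
The cheapest feasible vertex uses only ethanol, FCC naphtha; reformate, alkylate, straight-run naphtha, toluene are not used. Binding constraints: oxygenate mass and octane-barrels.
That vertex is x5 = 0.52041, x6 = 3.2671.
Total cost: 158.03·0.52041 + 125.05·3.2671 = 490.7912.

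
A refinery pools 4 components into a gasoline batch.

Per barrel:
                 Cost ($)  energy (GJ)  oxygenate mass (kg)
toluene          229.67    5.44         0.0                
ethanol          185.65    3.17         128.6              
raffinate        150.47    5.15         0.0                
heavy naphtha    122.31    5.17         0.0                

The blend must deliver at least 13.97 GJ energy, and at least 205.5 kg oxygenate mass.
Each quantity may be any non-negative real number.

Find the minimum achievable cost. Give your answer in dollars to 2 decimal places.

Set it up as a linear program. Let x1 = barrels of toluene, x2 = barrels of ethanol, x3 = barrels of raffinate, x4 = barrels of heavy naphtha.
Minimise 229.67x1 + 185.65x2 + 150.47x3 + 122.31x4 with:
  5.44x1 + 3.17x2 + 5.15x3 + 5.17x4 ≥ 13.97   (energy)
  128.6x2 ≥ 205.5   (oxygenate mass)
  x1, x2, x3, x4 ≥ 0.
The cheapest feasible vertex uses only ethanol, heavy naphtha; toluene, raffinate are not used. There the energy and oxygenate mass constraints are tight.
That vertex is x2 = 1.598, x4 = 1.7223.
Objective = 185.65·1.598 + 122.31·1.7223 = 507.3232.

$507.32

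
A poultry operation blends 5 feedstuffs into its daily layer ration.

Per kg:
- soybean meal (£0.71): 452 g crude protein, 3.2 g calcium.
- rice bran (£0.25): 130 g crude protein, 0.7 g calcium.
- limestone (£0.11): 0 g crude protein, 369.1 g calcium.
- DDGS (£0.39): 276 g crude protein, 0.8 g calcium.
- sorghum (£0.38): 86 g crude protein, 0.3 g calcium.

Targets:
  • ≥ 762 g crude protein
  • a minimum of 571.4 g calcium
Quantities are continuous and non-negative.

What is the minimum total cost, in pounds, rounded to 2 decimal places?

Set it up as a linear program. Let x1 = kg of soybean meal, x2 = kg of rice bran, x3 = kg of limestone, x4 = kg of DDGS, x5 = kg of sorghum.
Minimise 0.71x1 + 0.25x2 + 0.11x3 + 0.39x4 + 0.38x5 subject to:
  452x1 + 130x2 + 276x4 + 86x5 ≥ 762   (crude protein)
  3.2x1 + 0.7x2 + 369.1x3 + 0.8x4 + 0.3x5 ≥ 571.4   (calcium)
  x1, x2, x3, x4, x5 ≥ 0.
The minimum-cost mix takes nothing from soybean meal, rice bran, sorghum — only limestone, DDGS. Binding constraints: crude protein and calcium.
So limestone = 1.542 kg, DDGS = 2.761 kg.
Hence cost = 0.11·1.542 + 0.39·2.761 = £1.2464.

£1.25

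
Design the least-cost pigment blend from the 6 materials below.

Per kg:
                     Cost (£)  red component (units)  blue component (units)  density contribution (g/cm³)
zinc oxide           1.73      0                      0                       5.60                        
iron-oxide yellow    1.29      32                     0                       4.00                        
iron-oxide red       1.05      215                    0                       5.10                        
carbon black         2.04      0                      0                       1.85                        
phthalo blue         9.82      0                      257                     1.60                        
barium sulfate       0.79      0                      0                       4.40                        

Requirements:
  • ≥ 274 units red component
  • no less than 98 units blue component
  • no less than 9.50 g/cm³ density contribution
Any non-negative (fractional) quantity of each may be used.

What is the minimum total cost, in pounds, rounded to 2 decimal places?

£5.51

Set it up as a linear program. Let x1 = kg of zinc oxide, x2 = kg of iron-oxide yellow, x3 = kg of iron-oxide red, x4 = kg of carbon black, x5 = kg of phthalo blue, x6 = kg of barium sulfate.
Minimise 1.73x1 + 1.29x2 + 1.05x3 + 2.04x4 + 9.82x5 + 0.79x6 with:
  32x2 + 215x3 ≥ 274   (red component)
  257x5 ≥ 98   (blue component)
  5.6x1 + 4x2 + 5.1x3 + 1.85x4 + 1.6x5 + 4.4x6 ≥ 9.5   (density contribution)
  x1, x2, x3, x4, x5, x6 ≥ 0.
The minimum-cost mix takes nothing from zinc oxide, iron-oxide yellow, carbon black — only iron-oxide red, phthalo blue, barium sulfate. Binding constraints: red component, blue component, density contribution.
So iron-oxide red = 1.274 kg, phthalo blue = 0.3813 kg, barium sulfate = 0.5433 kg.
Objective = 1.05·1.274 + 9.82·0.3813 + 0.79·0.5433 = 5.5113.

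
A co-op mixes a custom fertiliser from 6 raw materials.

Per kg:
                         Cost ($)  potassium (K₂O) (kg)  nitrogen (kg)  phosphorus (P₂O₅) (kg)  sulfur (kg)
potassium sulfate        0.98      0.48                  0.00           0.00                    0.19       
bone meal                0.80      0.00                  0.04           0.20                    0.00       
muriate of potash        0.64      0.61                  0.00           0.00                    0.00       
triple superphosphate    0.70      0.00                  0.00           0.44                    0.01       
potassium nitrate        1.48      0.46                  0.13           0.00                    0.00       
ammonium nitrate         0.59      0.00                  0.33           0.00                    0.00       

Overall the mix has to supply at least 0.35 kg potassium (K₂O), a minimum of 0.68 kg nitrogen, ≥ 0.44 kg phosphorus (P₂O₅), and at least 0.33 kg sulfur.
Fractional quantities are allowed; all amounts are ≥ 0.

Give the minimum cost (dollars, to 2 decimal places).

This is a linear program. Let x1 = kg of potassium sulfate, x2 = kg of bone meal, x3 = kg of muriate of potash, x4 = kg of triple superphosphate, x5 = kg of potassium nitrate, x6 = kg of ammonium nitrate.
Minimise 0.98x1 + 0.8x2 + 0.64x3 + 0.7x4 + 1.48x5 + 0.59x6 s.t.:
  0.48x1 + 0.61x3 + 0.46x5 ≥ 0.35   (potassium (K₂O))
  0.04x2 + 0.13x5 + 0.33x6 ≥ 0.68   (nitrogen)
  0.2x2 + 0.44x4 ≥ 0.44   (phosphorus (P₂O₅))
  0.19x1 + 0.01x4 ≥ 0.33   (sulfur)
  x1, x2, x3, x4, x5, x6 ≥ 0.
The optimal basis is {potassium sulfate, triple superphosphate, ammonium nitrate}; bone meal, muriate of potash, potassium nitrate drop out. The nitrogen, phosphorus (P₂O₅), sulfur requirements are met with equality.
Solving gives x1 = 1.684, x4 = 1, x6 = 2.061.
Cost = 0.98·1.684 + 0.7·1 + 0.59·2.061 = 3.5663.

$3.57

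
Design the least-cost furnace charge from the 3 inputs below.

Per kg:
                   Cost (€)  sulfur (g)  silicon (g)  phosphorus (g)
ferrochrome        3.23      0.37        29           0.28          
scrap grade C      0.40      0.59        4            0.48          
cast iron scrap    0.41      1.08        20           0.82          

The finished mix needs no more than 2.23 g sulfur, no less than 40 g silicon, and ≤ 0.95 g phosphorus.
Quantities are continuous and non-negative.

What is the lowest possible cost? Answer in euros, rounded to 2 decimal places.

Let x1 = kg of ferrochrome, x2 = kg of scrap grade C, x3 = kg of cast iron scrap.
min 3.23x1 + 0.4x2 + 0.41x3 with:
  0.37x1 + 0.59x2 + 1.08x3 ≤ 2.23   (sulfur)
  29x1 + 4x2 + 20x3 ≥ 40   (silicon)
  0.28x1 + 0.48x2 + 0.82x3 ≤ 0.95   (phosphorus)
  x1, x2, x3 ≥ 0.
The cheapest feasible vertex uses only ferrochrome, cast iron scrap; scrap grade C is not used. The silicon and phosphorus requirements are met with equality.
Solving gives x1 = 0.7591, x3 = 0.8993.
Objective = 3.23·0.7591 + 0.41·0.8993 = 2.8206.

€2.82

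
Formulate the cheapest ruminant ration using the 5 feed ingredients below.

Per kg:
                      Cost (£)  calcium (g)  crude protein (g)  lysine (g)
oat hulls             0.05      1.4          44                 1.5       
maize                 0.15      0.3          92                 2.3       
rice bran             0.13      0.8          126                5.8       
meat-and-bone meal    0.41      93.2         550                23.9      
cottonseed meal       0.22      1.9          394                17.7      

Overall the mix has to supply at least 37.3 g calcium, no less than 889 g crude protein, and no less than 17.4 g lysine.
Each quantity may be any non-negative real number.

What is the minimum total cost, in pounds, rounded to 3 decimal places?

Let x1 = kg of oat hulls, x2 = kg of maize, x3 = kg of rice bran, x4 = kg of meat-and-bone meal, x5 = kg of cottonseed meal.
Minimise 0.05x1 + 0.15x2 + 0.13x3 + 0.41x4 + 0.22x5 subject to:
  1.4x1 + 0.3x2 + 0.8x3 + 93.2x4 + 1.9x5 ≥ 37.3   (calcium)
  44x1 + 92x2 + 126x3 + 550x4 + 394x5 ≥ 889   (crude protein)
  1.5x1 + 2.3x2 + 5.8x3 + 23.9x4 + 17.7x5 ≥ 17.4   (lysine)
  x1, x2, x3, x4, x5 ≥ 0.
The minimum-cost mix takes nothing from oat hulls, maize, rice bran — only meat-and-bone meal, cottonseed meal. The calcium and crude protein requirements are met with equality.
Optimal quantities: meat-and-bone meal = 0.3646 kg, cottonseed meal = 1.747 kg.
Cost = 0.41·0.3646 + 0.22·1.747 = 0.53383.

£0.534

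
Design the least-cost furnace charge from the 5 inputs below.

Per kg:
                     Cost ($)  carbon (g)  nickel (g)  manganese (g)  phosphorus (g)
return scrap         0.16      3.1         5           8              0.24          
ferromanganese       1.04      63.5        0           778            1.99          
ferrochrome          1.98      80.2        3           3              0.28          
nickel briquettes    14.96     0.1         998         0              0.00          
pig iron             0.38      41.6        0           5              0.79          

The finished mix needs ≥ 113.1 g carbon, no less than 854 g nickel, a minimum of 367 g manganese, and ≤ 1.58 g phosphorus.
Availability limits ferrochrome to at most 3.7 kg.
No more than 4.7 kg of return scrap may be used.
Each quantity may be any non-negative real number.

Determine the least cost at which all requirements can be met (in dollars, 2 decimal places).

$14.95

Let x1 = kg of return scrap, x2 = kg of ferromanganese, x3 = kg of ferrochrome, x4 = kg of nickel briquettes, x5 = kg of pig iron.
Minimize 0.16x1 + 1.04x2 + 1.98x3 + 14.96x4 + 0.38x5 s.t.:
  3.1x1 + 63.5x2 + 80.2x3 + 0.1x4 + 41.6x5 ≥ 113.1   (carbon)
  5x1 + 3x3 + 998x4 ≥ 854   (nickel)
  8x1 + 778x2 + 3x3 + 5x5 ≥ 367   (manganese)
  0.24x1 + 1.99x2 + 0.28x3 + 0.79x5 ≤ 1.58   (phosphorus)
  x3 ≤ 3.7
  x1 ≤ 4.7
  x1, x2, x3, x4, x5 ≥ 0.
At the optimum only ferromanganese, ferrochrome, nickel briquettes, pig iron are positive (return scrap = 0). The carbon, nickel, manganese, phosphorus requirements are met with equality.
Solving gives x2 = 0.4652, x3 = 0.749, x4 = 0.8535, x5 = 0.5627.
Hence cost = 1.04·0.4652 + 1.98·0.749 + 14.96·0.8535 + 0.38·0.5627 = $14.9490.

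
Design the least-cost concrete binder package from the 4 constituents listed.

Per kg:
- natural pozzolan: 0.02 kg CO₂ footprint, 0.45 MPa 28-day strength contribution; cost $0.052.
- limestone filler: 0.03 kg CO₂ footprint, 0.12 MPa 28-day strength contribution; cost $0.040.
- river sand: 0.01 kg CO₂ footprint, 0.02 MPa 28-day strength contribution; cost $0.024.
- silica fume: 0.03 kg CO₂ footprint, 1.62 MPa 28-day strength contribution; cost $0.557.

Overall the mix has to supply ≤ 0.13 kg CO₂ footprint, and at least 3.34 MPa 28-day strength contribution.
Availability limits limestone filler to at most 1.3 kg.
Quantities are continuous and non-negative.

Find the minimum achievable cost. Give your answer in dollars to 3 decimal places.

$0.548

Let x1 = kg of natural pozzolan, x2 = kg of limestone filler, x3 = kg of river sand, x4 = kg of silica fume.
min 0.052x1 + 0.04x2 + 0.024x3 + 0.557x4 with:
  0.02x1 + 0.03x2 + 0.01x3 + 0.03x4 ≤ 0.13   (CO₂ footprint)
  0.45x1 + 0.12x2 + 0.02x3 + 1.62x4 ≥ 3.34   (28-day strength contribution)
  x2 ≤ 1.3
  x1, x2, x3, x4 ≥ 0.
The cheapest feasible vertex uses only natural pozzolan, silica fume; limestone filler, river sand are not used. Binding constraints: CO₂ footprint and 28-day strength contribution.
Solving gives x1 = 5.841, x4 = 0.4392.
Hence cost = 0.052·5.841 + 0.557·0.4392 = $0.54837.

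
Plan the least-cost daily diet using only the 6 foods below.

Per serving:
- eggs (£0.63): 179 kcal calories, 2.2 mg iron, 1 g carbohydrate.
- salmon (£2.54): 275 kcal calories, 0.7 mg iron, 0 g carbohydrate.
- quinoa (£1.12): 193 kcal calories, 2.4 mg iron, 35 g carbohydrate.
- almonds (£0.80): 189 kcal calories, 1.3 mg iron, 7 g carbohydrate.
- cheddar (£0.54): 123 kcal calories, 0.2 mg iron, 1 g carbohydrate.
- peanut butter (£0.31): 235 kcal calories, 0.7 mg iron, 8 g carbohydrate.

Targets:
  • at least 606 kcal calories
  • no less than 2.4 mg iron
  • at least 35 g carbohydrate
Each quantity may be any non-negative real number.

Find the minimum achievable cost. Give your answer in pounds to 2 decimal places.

£1.24

Let x1 = servings of eggs, x2 = servings of salmon, x3 = servings of quinoa, x4 = servings of almonds, x5 = servings of cheddar, x6 = servings of peanut butter.
Minimize 0.63x1 + 2.54x2 + 1.12x3 + 0.8x4 + 0.54x5 + 0.31x6 subject to:
  179x1 + 275x2 + 193x3 + 189x4 + 123x5 + 235x6 ≥ 606   (calories)
  2.2x1 + 0.7x2 + 2.4x3 + 1.3x4 + 0.2x5 + 0.7x6 ≥ 2.4   (iron)
  1x1 + 35x3 + 7x4 + 1x5 + 8x6 ≥ 35   (carbohydrate)
  x1, x2, x3, x4, x5, x6 ≥ 0.
The optimal basis is {quinoa, peanut butter}; eggs, salmon, almonds, cheddar drop out. The calories and carbohydrate requirements are met with equality.
So quinoa = 0.5055 servings, peanut butter = 2.164 servings.
Cost = 1.12·0.5055 + 0.31·2.164 = 1.2370.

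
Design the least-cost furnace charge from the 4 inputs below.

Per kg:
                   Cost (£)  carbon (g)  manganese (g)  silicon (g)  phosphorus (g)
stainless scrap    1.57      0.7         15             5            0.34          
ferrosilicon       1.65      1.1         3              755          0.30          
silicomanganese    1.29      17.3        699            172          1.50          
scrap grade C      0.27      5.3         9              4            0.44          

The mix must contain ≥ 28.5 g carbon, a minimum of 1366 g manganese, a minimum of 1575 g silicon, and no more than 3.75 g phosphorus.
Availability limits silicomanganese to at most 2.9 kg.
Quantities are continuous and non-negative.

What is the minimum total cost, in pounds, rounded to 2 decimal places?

Let x1 = kg of stainless scrap, x2 = kg of ferrosilicon, x3 = kg of silicomanganese, x4 = kg of scrap grade C.
Minimize 1.57x1 + 1.65x2 + 1.29x3 + 0.27x4 with:
  0.7x1 + 1.1x2 + 17.3x3 + 5.3x4 ≥ 28.5   (carbon)
  15x1 + 3x2 + 699x3 + 9x4 ≥ 1366   (manganese)
  5x1 + 755x2 + 172x3 + 4x4 ≥ 1575   (silicon)
  0.34x1 + 0.3x2 + 1.5x3 + 0.44x4 ≤ 3.75   (phosphorus)
  x3 ≤ 2.9
  x1, x2, x3, x4 ≥ 0.
The minimum-cost mix takes nothing from stainless scrap, scrap grade C — only ferrosilicon, silicomanganese. There the manganese and silicon constraints are tight.
So ferrosilicon = 1.642 kg, silicomanganese = 1.947 kg.
Total cost: 1.65·1.642 + 1.29·1.947 = 5.2209.

£5.22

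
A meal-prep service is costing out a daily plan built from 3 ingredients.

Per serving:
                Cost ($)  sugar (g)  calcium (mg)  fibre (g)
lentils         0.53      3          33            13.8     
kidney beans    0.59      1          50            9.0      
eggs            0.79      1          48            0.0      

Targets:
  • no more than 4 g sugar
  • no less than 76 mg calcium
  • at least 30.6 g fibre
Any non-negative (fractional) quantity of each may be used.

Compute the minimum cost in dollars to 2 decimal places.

$1.85

Treat it as an LP. Let x1 = servings of lentils, x2 = servings of kidney beans, x3 = servings of eggs.
Minimize 0.53x1 + 0.59x2 + 0.79x3 subject to:
  3x1 + 1x2 + 1x3 ≤ 4   (sugar)
  33x1 + 50x2 + 48x3 ≥ 76   (calcium)
  13.8x1 + 9x2 ≥ 30.6   (fibre)
  x1, x2, x3 ≥ 0.
The cheapest feasible vertex uses only lentils, kidney beans; eggs is not used. Binding constraints: sugar and fibre.
So lentils = 0.4091 servings, kidney beans = 2.773 servings.
Cost = 0.53·0.4091 + 0.59·2.773 = 1.8529.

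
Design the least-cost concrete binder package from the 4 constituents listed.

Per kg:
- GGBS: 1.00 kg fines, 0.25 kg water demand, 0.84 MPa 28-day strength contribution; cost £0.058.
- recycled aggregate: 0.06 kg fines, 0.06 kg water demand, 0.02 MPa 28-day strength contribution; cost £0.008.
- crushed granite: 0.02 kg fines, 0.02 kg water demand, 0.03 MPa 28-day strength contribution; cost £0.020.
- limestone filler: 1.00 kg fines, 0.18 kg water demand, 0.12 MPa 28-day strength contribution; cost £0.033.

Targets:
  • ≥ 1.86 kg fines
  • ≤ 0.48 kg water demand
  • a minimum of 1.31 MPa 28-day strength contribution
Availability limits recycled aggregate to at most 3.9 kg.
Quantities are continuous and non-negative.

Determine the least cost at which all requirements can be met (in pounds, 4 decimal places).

£0.0991

Let x1 = kg of GGBS, x2 = kg of recycled aggregate, x3 = kg of crushed granite, x4 = kg of limestone filler.
min 0.058x1 + 0.008x2 + 0.02x3 + 0.033x4 with:
  1x1 + 0.06x2 + 0.02x3 + 1x4 ≥ 1.86   (fines)
  0.25x1 + 0.06x2 + 0.02x3 + 0.18x4 ≤ 0.48   (water demand)
  0.84x1 + 0.02x2 + 0.03x3 + 0.12x4 ≥ 1.31   (28-day strength contribution)
  x2 ≤ 3.9
  x1, x2, x3, x4 ≥ 0.
At the optimum only GGBS, limestone filler are positive (recycled aggregate, crushed granite = 0). The fines and 28-day strength contribution requirements are met with equality.
So GGBS = 1.509 kg, limestone filler = 0.3506 kg.
Objective = 0.058·1.509 + 0.033·0.3506 = 0.099092.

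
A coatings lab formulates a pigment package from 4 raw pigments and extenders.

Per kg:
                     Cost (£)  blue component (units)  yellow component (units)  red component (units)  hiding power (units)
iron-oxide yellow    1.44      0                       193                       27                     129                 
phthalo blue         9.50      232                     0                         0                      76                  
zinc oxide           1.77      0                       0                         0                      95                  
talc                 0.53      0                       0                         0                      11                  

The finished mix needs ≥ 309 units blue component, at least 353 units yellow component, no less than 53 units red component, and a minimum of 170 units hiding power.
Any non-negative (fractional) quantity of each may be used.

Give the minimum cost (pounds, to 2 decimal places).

This is a linear program. Let x1 = kg of iron-oxide yellow, x2 = kg of phthalo blue, x3 = kg of zinc oxide, x4 = kg of talc.
Minimise 1.44x1 + 9.5x2 + 1.77x3 + 0.53x4 s.t.:
  232x2 ≥ 309   (blue component)
  193x1 ≥ 353   (yellow component)
  27x1 ≥ 53   (red component)
  129x1 + 76x2 + 95x3 + 11x4 ≥ 170   (hiding power)
  x1, x2, x3, x4 ≥ 0.
The minimum-cost mix takes nothing from zinc oxide, talc — only iron-oxide yellow, phthalo blue. There the blue component and red component constraints are tight.
Optimal quantities: iron-oxide yellow = 1.963 kg, phthalo blue = 1.332 kg.
Total cost: 1.44·1.963 + 9.5·1.332 = 15.4807.

£15.48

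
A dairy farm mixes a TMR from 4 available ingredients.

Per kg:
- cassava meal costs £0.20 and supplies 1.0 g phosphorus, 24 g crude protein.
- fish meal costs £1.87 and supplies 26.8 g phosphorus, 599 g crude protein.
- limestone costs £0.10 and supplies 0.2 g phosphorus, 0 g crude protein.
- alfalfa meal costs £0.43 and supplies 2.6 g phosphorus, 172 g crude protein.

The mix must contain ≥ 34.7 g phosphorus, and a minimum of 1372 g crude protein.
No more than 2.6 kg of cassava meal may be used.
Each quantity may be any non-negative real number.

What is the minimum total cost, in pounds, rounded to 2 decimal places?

£3.72

This is a linear program. Let x1 = kg of cassava meal, x2 = kg of fish meal, x3 = kg of limestone, x4 = kg of alfalfa meal.
Minimize 0.2x1 + 1.87x2 + 0.1x3 + 0.43x4 s.t.:
  1x1 + 26.8x2 + 0.2x3 + 2.6x4 ≥ 34.7   (phosphorus)
  24x1 + 599x2 + 172x4 ≥ 1372   (crude protein)
  x1 ≤ 2.6
  x1, x2, x3, x4 ≥ 0.
The optimal basis is {fish meal, alfalfa meal}; cassava meal, limestone drop out. There the phosphorus and crude protein constraints are tight.
So fish meal = 0.7867 kg, alfalfa meal = 5.237 kg.
Hence cost = 1.87·0.7867 + 0.43·5.237 = £3.7230.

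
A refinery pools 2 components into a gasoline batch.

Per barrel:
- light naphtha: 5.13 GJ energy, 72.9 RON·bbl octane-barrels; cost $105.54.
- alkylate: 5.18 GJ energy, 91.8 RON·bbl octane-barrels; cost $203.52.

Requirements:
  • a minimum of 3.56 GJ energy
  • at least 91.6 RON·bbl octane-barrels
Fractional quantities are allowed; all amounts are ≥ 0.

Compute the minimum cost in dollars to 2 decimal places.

$132.61

Let x1 = barrels of light naphtha, x2 = barrels of alkylate.
min 105.54x1 + 203.52x2 with:
  5.13x1 + 5.18x2 ≥ 3.56   (energy)
  72.9x1 + 91.8x2 ≥ 91.6   (octane-barrels)
  x1, x2 ≥ 0.
At the optimum only light naphtha is positive (alkylate = 0). The octane-barrels requirement is met with equality.
That vertex is x1 = 1.2565.
Hence cost = 105.54·1.2565 = $132.6110.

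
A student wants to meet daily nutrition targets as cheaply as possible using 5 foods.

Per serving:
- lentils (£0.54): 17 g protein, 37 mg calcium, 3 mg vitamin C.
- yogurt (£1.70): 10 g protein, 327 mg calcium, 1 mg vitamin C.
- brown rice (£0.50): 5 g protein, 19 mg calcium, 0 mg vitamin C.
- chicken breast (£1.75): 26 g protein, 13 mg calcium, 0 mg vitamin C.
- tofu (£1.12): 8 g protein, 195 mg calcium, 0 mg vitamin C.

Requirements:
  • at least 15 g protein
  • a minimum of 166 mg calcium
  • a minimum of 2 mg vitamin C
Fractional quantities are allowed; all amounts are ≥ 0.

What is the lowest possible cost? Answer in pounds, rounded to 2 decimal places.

Let x1 = servings of lentils, x2 = servings of yogurt, x3 = servings of brown rice, x4 = servings of chicken breast, x5 = servings of tofu.
min 0.54x1 + 1.7x2 + 0.5x3 + 1.75x4 + 1.12x5 with:
  17x1 + 10x2 + 5x3 + 26x4 + 8x5 ≥ 15   (protein)
  37x1 + 327x2 + 19x3 + 13x4 + 195x5 ≥ 166   (calcium)
  3x1 + 1x2 ≥ 2   (vitamin C)
  x1, x2, x3, x4, x5 ≥ 0.
The minimum-cost mix takes nothing from brown rice, chicken breast, tofu — only lentils, yogurt. The protein and calcium requirements are met with equality.
Solving gives x1 = 0.6254, x2 = 0.4369.
Hence cost = 0.54·0.6254 + 1.7·0.4369 = £1.0804.

£1.08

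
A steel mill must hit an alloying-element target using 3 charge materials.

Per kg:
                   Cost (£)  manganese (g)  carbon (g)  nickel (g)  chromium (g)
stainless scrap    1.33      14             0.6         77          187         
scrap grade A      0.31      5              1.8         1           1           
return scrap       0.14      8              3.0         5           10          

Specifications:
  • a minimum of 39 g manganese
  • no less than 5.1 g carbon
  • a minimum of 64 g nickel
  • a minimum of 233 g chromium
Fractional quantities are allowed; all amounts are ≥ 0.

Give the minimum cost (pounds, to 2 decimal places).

Let x1 = kg of stainless scrap, x2 = kg of scrap grade A, x3 = kg of return scrap.
min 1.33x1 + 0.31x2 + 0.14x3 subject to:
  14x1 + 5x2 + 8x3 ≥ 39   (manganese)
  0.6x1 + 1.8x2 + 3x3 ≥ 5.1   (carbon)
  77x1 + 1x2 + 5x3 ≥ 64   (nickel)
  187x1 + 1x2 + 10x3 ≥ 233   (chromium)
  x1, x2, x3 ≥ 0.
The optimal basis is {stainless scrap, return scrap}; scrap grade A drops out. There the manganese and chromium constraints are tight.
Solving gives x1 = 1.087, x3 = 2.973.
Hence cost = 1.33·1.087 + 0.14·2.973 = £1.8619.

£1.86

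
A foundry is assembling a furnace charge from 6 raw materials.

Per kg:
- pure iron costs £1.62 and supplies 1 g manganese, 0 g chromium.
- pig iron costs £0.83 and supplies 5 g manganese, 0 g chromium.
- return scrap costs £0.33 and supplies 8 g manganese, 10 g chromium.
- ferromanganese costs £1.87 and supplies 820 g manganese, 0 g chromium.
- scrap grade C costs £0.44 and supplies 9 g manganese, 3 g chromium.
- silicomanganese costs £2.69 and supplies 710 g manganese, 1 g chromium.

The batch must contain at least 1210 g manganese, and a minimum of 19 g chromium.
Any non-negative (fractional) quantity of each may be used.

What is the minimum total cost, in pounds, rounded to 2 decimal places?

Treat it as an LP. Let x1 = kg of pure iron, x2 = kg of pig iron, x3 = kg of return scrap, x4 = kg of ferromanganese, x5 = kg of scrap grade C, x6 = kg of silicomanganese.
min 1.62x1 + 0.83x2 + 0.33x3 + 1.87x4 + 0.44x5 + 2.69x6 s.t.:
  1x1 + 5x2 + 8x3 + 820x4 + 9x5 + 710x6 ≥ 1210   (manganese)
  10x3 + 3x5 + 1x6 ≥ 19   (chromium)
  x1, x2, x3, x4, x5, x6 ≥ 0.
The minimum-cost mix takes nothing from pure iron, pig iron, scrap grade C, silicomanganese — only return scrap, ferromanganese. The manganese and chromium requirements are met with equality.
So return scrap = 1.9 kg, ferromanganese = 1.457 kg.
Objective = 0.33·1.9 + 1.87·1.457 = 3.3516.

£3.35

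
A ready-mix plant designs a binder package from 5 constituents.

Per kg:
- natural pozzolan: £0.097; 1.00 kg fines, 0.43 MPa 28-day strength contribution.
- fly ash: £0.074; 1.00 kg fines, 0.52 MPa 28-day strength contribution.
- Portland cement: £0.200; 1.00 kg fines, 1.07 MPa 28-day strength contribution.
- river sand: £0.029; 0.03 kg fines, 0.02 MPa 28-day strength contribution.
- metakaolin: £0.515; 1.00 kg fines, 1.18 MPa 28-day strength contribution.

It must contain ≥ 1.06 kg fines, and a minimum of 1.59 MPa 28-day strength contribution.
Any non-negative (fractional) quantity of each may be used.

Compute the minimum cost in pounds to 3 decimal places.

This is a linear program. Let x1 = kg of natural pozzolan, x2 = kg of fly ash, x3 = kg of Portland cement, x4 = kg of river sand, x5 = kg of metakaolin.
Minimize 0.097x1 + 0.074x2 + 0.2x3 + 0.029x4 + 0.515x5 s.t.:
  1x1 + 1x2 + 1x3 + 0.03x4 + 1x5 ≥ 1.06   (fines)
  0.43x1 + 0.52x2 + 1.07x3 + 0.02x4 + 1.18x5 ≥ 1.59   (28-day strength contribution)
  x1, x2, x3, x4, x5 ≥ 0.
The optimal basis is {fly ash}; natural pozzolan, Portland cement, river sand, metakaolin drop out. The 28-day strength contribution requirement is met with equality.
Optimal quantities: fly ash = 3.058 kg.
Total cost: 0.074·3.058 = 0.22629.

£0.226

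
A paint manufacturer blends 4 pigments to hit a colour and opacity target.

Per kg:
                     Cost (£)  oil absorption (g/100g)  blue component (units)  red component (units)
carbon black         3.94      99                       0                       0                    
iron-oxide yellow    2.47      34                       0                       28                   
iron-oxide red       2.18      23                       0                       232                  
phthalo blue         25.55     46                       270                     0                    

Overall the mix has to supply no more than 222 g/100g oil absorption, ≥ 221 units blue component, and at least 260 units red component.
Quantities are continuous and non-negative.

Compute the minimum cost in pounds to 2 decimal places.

This is a linear program. Let x1 = kg of carbon black, x2 = kg of iron-oxide yellow, x3 = kg of iron-oxide red, x4 = kg of phthalo blue.
Minimize 3.94x1 + 2.47x2 + 2.18x3 + 25.55x4 with:
  99x1 + 34x2 + 23x3 + 46x4 ≤ 222   (oil absorption)
  270x4 ≥ 221   (blue component)
  28x2 + 232x3 ≥ 260   (red component)
  x1, x2, x3, x4 ≥ 0.
The optimal basis is {iron-oxide red, phthalo blue}; carbon black, iron-oxide yellow drop out. Binding constraints: blue component and red component.
Optimal quantities: iron-oxide red = 1.121 kg, phthalo blue = 0.8185 kg.
Hence cost = 2.18·1.121 + 25.55·0.8185 = £23.3565.

£23.36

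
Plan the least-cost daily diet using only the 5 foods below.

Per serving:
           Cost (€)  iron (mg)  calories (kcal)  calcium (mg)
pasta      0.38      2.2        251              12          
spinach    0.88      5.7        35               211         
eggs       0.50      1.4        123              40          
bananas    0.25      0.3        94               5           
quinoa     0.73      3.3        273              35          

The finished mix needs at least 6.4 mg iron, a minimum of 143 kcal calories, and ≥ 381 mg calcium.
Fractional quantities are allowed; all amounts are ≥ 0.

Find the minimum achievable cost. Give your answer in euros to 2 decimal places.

€1.69

This is a linear program. Let x1 = servings of pasta, x2 = servings of spinach, x3 = servings of eggs, x4 = servings of bananas, x5 = servings of quinoa.
Minimize 0.38x1 + 0.88x2 + 0.5x3 + 0.25x4 + 0.73x5 s.t.:
  2.2x1 + 5.7x2 + 1.4x3 + 0.3x4 + 3.3x5 ≥ 6.4   (iron)
  251x1 + 35x2 + 123x3 + 94x4 + 273x5 ≥ 143   (calories)
  12x1 + 211x2 + 40x3 + 5x4 + 35x5 ≥ 381   (calcium)
  x1, x2, x3, x4, x5 ≥ 0.
At the optimum only pasta, spinach are positive (eggs, bananas, quinoa = 0). There the calories and calcium constraints are tight.
So pasta = 0.3205 servings, spinach = 1.787 servings.
Objective = 0.38·0.3205 + 0.88·1.787 = 1.6944.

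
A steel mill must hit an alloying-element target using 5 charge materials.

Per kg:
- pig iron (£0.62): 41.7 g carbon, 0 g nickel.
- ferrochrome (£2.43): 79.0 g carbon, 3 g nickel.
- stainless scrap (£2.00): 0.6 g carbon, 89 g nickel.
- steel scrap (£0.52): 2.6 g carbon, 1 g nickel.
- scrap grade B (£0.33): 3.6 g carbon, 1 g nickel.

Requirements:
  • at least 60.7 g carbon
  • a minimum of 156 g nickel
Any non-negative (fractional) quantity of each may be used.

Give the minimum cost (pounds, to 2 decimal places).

£4.39

This is a linear program. Let x1 = kg of pig iron, x2 = kg of ferrochrome, x3 = kg of stainless scrap, x4 = kg of steel scrap, x5 = kg of scrap grade B.
Minimise 0.62x1 + 2.43x2 + 2x3 + 0.52x4 + 0.33x5 with:
  41.7x1 + 79x2 + 0.6x3 + 2.6x4 + 3.6x5 ≥ 60.7   (carbon)
  3x2 + 89x3 + 1x4 + 1x5 ≥ 156   (nickel)
  x1, x2, x3, x4, x5 ≥ 0.
At the optimum only pig iron, stainless scrap are positive (ferrochrome, steel scrap, scrap grade B = 0). The carbon and nickel requirements are met with equality.
So pig iron = 1.43 kg, stainless scrap = 1.753 kg.
Cost = 0.62·1.43 + 2·1.753 = 4.3926.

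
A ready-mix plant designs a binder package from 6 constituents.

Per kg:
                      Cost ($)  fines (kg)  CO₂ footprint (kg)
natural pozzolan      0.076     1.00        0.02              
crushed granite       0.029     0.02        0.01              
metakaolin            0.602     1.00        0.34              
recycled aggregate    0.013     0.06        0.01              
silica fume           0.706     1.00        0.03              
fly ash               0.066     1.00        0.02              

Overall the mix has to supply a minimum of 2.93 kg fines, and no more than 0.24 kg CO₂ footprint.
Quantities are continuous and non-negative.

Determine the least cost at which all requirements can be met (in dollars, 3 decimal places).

$0.193

Let x1 = kg of natural pozzolan, x2 = kg of crushed granite, x3 = kg of metakaolin, x4 = kg of recycled aggregate, x5 = kg of silica fume, x6 = kg of fly ash.
Minimize 0.076x1 + 0.029x2 + 0.602x3 + 0.013x4 + 0.706x5 + 0.066x6 s.t.:
  1x1 + 0.02x2 + 1x3 + 0.06x4 + 1x5 + 1x6 ≥ 2.93   (fines)
  0.02x1 + 0.01x2 + 0.34x3 + 0.01x4 + 0.03x5 + 0.02x6 ≤ 0.24   (CO₂ footprint)
  x1, x2, x3, x4, x5, x6 ≥ 0.
At the optimum only fly ash is positive (natural pozzolan, crushed granite, metakaolin, recycled aggregate, silica fume = 0). The fines requirement is met with equality.
That vertex is x6 = 2.93.
Total cost: 0.066·2.93 = 0.19338.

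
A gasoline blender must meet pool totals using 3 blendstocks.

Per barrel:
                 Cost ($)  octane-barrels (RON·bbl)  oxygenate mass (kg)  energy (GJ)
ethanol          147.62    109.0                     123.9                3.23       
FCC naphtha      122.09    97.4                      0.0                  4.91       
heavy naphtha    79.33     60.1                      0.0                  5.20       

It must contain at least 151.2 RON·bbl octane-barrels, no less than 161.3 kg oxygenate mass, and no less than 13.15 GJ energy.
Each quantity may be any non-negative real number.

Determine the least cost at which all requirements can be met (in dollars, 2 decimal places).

Treat it as an LP. Let x1 = barrels of ethanol, x2 = barrels of FCC naphtha, x3 = barrels of heavy naphtha.
Minimize 147.62x1 + 122.09x2 + 79.33x3 s.t.:
  109x1 + 97.4x2 + 60.1x3 ≥ 151.2   (octane-barrels)
  123.9x1 ≥ 161.3   (oxygenate mass)
  3.23x1 + 4.91x2 + 5.2x3 ≥ 13.15   (energy)
  x1, x2, x3 ≥ 0.
The cheapest feasible vertex uses only ethanol, heavy naphtha; FCC naphtha is not used. The oxygenate mass and energy requirements are met with equality.
So ethanol = 1.30186 barrels, heavy naphtha = 1.72019 barrels.
Hence cost = 147.62·1.30186 + 79.33·1.72019 = $328.6432.

$328.64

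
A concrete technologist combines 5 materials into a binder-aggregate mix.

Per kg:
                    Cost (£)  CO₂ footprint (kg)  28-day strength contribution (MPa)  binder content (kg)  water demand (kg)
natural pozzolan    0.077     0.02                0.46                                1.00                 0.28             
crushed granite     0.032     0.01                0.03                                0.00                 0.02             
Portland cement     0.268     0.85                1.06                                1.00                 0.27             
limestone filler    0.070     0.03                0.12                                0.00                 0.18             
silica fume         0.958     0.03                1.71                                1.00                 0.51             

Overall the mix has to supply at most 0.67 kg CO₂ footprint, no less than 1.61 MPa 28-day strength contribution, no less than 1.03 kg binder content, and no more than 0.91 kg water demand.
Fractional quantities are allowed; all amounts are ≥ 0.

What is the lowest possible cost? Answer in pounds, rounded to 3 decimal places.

Let x1 = kg of natural pozzolan, x2 = kg of crushed granite, x3 = kg of Portland cement, x4 = kg of limestone filler, x5 = kg of silica fume.
min 0.077x1 + 0.032x2 + 0.268x3 + 0.07x4 + 0.958x5 with:
  0.02x1 + 0.01x2 + 0.85x3 + 0.03x4 + 0.03x5 ≤ 0.67   (CO₂ footprint)
  0.46x1 + 0.03x2 + 1.06x3 + 0.12x4 + 1.71x5 ≥ 1.61   (28-day strength contribution)
  1x1 + 1x3 + 1x5 ≥ 1.03   (binder content)
  0.28x1 + 0.02x2 + 0.27x3 + 0.18x4 + 0.51x5 ≤ 0.91   (water demand)
  x1, x2, x3, x4, x5 ≥ 0.
The minimum-cost mix takes nothing from crushed granite, limestone filler, silica fume — only natural pozzolan, Portland cement. There the 28-day strength contribution and water demand constraints are tight.
So natural pozzolan = 3.07 kg, Portland cement = 0.1866 kg.
Objective = 0.077·3.07 + 0.268·0.1866 = 0.28640.

£0.286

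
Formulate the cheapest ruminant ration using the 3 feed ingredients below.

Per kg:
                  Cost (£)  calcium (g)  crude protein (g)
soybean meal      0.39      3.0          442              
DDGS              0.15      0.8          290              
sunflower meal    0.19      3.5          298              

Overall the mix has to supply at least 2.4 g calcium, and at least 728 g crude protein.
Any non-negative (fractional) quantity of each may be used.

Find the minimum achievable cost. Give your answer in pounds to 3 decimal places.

Let x1 = kg of soybean meal, x2 = kg of DDGS, x3 = kg of sunflower meal.
Minimize 0.39x1 + 0.15x2 + 0.19x3 with:
  3x1 + 0.8x2 + 3.5x3 ≥ 2.4   (calcium)
  442x1 + 290x2 + 298x3 ≥ 728   (crude protein)
  x1, x2, x3 ≥ 0.
At the optimum only DDGS, sunflower meal are positive (soybean meal = 0). The calcium and crude protein requirements are met with equality.
That vertex is x2 = 2.36, x3 = 0.1463.
Cost = 0.15·2.36 + 0.19·0.1463 = 0.38180.

£0.382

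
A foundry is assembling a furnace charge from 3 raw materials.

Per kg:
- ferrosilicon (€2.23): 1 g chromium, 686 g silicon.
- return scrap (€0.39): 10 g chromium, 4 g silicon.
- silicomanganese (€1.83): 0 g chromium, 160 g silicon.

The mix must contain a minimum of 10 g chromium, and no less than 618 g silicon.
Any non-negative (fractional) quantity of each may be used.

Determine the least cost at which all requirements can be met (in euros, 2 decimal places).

€2.35

Let x1 = kg of ferrosilicon, x2 = kg of return scrap, x3 = kg of silicomanganese.
Minimize 2.23x1 + 0.39x2 + 1.83x3 s.t.:
  1x1 + 10x2 ≥ 10   (chromium)
  686x1 + 4x2 + 160x3 ≥ 618   (silicon)
  x1, x2, x3 ≥ 0.
At the optimum only ferrosilicon, return scrap are positive (silicomanganese = 0). The chromium and silicon requirements are met with equality.
Solving gives x1 = 0.8956, x2 = 0.9104.
Total cost: 2.23·0.8956 + 0.39·0.9104 = 2.3522.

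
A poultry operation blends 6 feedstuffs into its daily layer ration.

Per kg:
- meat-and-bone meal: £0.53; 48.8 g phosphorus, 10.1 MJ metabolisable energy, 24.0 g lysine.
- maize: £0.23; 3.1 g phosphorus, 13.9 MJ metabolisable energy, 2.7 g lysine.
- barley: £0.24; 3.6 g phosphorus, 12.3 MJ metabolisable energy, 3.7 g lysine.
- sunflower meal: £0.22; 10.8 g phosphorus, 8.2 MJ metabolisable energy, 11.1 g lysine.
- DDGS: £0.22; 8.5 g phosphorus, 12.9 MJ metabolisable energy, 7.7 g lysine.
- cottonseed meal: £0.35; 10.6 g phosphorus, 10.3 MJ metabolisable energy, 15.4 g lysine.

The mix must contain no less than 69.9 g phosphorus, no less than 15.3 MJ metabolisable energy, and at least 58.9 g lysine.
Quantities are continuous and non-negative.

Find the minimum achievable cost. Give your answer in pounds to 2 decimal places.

£1.19

Let x1 = kg of meat-and-bone meal, x2 = kg of maize, x3 = kg of barley, x4 = kg of sunflower meal, x5 = kg of DDGS, x6 = kg of cottonseed meal.
Minimize 0.53x1 + 0.23x2 + 0.24x3 + 0.22x4 + 0.22x5 + 0.35x6 with:
  48.8x1 + 3.1x2 + 3.6x3 + 10.8x4 + 8.5x5 + 10.6x6 ≥ 69.9   (phosphorus)
  10.1x1 + 13.9x2 + 12.3x3 + 8.2x4 + 12.9x5 + 10.3x6 ≥ 15.3   (metabolisable energy)
  24x1 + 2.7x2 + 3.7x3 + 11.1x4 + 7.7x5 + 15.4x6 ≥ 58.9   (lysine)
  x1, x2, x3, x4, x5, x6 ≥ 0.
The minimum-cost mix takes nothing from maize, barley, DDGS, cottonseed meal — only meat-and-bone meal, sunflower meal. Binding constraints: phosphorus and lysine.
Optimal quantities: meat-and-bone meal = 0.4948 kg, sunflower meal = 4.236 kg.
Hence cost = 0.53·0.4948 + 0.22·4.236 = £1.1942.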